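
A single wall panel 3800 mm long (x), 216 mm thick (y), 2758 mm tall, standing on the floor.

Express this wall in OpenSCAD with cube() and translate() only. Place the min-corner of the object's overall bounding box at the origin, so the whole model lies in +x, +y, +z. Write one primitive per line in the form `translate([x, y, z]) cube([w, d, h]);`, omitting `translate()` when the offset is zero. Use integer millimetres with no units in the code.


cube([3800, 216, 2758]);


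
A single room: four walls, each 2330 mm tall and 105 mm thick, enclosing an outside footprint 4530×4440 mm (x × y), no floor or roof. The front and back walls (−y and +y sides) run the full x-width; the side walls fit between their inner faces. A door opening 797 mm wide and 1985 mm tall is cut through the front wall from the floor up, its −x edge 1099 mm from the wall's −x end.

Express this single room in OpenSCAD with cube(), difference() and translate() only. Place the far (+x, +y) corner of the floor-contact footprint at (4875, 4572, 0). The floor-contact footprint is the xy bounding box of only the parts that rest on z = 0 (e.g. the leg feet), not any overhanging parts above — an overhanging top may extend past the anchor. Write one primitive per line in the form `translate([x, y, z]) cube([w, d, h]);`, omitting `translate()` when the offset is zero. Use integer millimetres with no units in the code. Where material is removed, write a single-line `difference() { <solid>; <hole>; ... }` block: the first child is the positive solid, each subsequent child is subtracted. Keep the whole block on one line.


difference() { translate([345, 132, 0]) cube([4530, 105, 2330]); translate([1444, 132, 0]) cube([797, 105, 1985]); }
translate([345, 4467, 0]) cube([4530, 105, 2330]);
translate([345, 237, 0]) cube([105, 4230, 2330]);
translate([4770, 237, 0]) cube([105, 4230, 2330]);


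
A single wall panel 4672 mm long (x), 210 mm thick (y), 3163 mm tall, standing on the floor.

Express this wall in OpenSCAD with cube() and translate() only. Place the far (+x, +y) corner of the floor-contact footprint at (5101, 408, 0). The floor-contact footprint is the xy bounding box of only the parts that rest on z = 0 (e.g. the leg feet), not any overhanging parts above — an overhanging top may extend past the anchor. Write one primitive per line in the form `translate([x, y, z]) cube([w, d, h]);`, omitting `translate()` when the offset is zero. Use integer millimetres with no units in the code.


translate([429, 198, 0]) cube([4672, 210, 3163]);


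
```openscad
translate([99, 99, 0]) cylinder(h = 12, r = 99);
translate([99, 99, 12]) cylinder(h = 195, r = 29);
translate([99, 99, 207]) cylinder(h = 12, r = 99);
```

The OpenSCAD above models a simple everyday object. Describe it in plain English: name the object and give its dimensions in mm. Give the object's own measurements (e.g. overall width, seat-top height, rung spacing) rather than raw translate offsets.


A spool: two coaxial disc flanges of radius 99 mm and thickness 12 mm, joined by a core cylinder of radius 29 mm and height 195 mm. The lower flange rests on z = 0 and the three cylinders share a vertical axis.


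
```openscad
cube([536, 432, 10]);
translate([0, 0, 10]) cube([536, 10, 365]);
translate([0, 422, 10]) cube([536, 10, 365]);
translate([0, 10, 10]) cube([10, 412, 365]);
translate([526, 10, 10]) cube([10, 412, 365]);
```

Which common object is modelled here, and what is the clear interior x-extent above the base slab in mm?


An open box. The internal width is 516 mm.

A 536×432 base slab with four walls standing on it — an open box. The base is 536 mm wide and the walls are 10 mm thick, so the internal width is 536 − 2 × 10 = 516 mm.


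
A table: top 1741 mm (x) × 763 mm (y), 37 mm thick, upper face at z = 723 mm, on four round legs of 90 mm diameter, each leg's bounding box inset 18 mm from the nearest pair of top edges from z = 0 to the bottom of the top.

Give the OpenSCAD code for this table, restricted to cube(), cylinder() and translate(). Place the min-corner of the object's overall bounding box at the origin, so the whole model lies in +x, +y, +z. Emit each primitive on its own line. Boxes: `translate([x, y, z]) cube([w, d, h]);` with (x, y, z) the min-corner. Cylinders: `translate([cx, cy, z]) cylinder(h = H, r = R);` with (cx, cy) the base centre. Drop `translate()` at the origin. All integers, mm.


translate([0, 0, 686]) cube([1741, 763, 37]);
translate([63, 63, 0]) cylinder(h = 686, r = 45);
translate([1678, 63, 0]) cylinder(h = 686, r = 45);
translate([63, 700, 0]) cylinder(h = 686, r = 45);
translate([1678, 700, 0]) cylinder(h = 686, r = 45);


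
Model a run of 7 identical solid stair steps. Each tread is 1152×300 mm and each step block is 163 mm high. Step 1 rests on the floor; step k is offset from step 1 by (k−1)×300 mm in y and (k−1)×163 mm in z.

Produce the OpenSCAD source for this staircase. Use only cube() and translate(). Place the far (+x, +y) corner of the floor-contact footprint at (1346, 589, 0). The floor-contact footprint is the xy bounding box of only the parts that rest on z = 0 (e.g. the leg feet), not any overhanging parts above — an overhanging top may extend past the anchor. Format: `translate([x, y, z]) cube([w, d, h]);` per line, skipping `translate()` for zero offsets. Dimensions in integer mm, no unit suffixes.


translate([194, 289, 0]) cube([1152, 300, 163]);
translate([194, 589, 163]) cube([1152, 300, 163]);
translate([194, 889, 326]) cube([1152, 300, 163]);
translate([194, 1189, 489]) cube([1152, 300, 163]);
translate([194, 1489, 652]) cube([1152, 300, 163]);
translate([194, 1789, 815]) cube([1152, 300, 163]);
translate([194, 2089, 978]) cube([1152, 300, 163]);


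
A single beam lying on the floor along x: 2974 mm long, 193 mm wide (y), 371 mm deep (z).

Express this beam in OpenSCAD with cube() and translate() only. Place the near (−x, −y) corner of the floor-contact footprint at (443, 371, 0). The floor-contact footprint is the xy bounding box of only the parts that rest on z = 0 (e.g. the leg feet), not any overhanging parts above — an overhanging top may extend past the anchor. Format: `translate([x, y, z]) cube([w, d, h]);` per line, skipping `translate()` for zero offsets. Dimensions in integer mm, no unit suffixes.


translate([443, 371, 0]) cube([2974, 193, 371]);


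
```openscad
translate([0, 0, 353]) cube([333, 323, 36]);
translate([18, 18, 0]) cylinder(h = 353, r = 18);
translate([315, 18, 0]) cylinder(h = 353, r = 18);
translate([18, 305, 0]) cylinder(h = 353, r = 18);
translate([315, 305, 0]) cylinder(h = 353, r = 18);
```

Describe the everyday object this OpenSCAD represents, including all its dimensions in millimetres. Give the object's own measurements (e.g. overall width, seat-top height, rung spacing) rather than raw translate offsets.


A four-legged stool. The seat is a 333×323×36 mm slab whose top surface is at z = 389 mm; four round legs, each 36 mm in diameter, run from the floor (z = 0) to the underside of the seat, each leg's axis is inset half a diameter from the nearest pair of seat edges (so the leg's bounding box is flush with the corner).


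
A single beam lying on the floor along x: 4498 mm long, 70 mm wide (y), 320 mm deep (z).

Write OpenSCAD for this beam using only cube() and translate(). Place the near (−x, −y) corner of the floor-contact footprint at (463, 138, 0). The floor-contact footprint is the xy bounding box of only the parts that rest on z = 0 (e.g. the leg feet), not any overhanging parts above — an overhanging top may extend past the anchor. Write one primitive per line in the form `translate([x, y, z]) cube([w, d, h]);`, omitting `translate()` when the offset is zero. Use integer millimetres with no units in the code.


translate([463, 138, 0]) cube([4498, 70, 320]);


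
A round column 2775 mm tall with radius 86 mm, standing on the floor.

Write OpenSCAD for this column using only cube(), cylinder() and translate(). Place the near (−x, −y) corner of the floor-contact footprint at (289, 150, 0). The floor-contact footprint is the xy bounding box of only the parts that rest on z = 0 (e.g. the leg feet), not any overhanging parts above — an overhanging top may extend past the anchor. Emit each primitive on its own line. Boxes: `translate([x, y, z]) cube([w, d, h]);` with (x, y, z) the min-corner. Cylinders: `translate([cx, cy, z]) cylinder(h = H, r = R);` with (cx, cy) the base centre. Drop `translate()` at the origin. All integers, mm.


translate([375, 236, 0]) cylinder(h = 2775, r = 86);


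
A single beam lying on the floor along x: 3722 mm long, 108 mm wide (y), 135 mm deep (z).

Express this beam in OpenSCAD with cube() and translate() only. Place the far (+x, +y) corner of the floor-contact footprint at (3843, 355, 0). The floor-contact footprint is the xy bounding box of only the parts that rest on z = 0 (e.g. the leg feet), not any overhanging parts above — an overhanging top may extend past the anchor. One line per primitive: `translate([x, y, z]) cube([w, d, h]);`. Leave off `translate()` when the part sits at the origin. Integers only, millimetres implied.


translate([121, 247, 0]) cube([3722, 108, 135]);


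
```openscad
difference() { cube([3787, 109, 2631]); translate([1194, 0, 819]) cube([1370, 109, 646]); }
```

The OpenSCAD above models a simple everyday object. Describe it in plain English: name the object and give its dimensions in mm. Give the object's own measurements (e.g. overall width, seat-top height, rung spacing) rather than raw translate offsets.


A wall 3787 mm long (x), 109 mm thick (y), 2631 mm tall, with a rectangular window opening cut through it. The opening is 1370 mm wide and 646 mm tall; its sill is at z = 819 mm and its near (−x) edge is 1194 mm from the wall's −x end. The opening passes through the full wall thickness.


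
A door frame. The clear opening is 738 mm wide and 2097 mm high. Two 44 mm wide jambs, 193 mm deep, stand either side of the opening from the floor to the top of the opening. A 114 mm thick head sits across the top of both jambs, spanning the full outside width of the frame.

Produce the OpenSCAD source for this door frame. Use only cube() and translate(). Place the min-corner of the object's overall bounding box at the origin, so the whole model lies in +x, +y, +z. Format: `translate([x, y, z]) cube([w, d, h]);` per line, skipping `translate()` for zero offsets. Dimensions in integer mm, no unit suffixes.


cube([44, 193, 2097]);
translate([782, 0, 0]) cube([44, 193, 2097]);
translate([0, 0, 2097]) cube([826, 193, 114]);


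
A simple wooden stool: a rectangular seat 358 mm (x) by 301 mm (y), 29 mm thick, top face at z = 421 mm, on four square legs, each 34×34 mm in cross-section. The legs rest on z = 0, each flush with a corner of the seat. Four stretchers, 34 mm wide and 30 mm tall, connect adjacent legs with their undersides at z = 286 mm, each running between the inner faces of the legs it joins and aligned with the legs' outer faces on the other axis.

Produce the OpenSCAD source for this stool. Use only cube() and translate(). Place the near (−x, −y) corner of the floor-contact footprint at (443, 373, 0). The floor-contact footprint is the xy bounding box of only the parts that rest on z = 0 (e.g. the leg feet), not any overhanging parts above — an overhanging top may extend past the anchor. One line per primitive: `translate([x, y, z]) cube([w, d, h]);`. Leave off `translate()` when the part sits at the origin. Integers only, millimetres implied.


translate([443, 373, 392]) cube([358, 301, 29]);
translate([443, 373, 0]) cube([34, 34, 392]);
translate([767, 373, 0]) cube([34, 34, 392]);
translate([443, 640, 0]) cube([34, 34, 392]);
translate([767, 640, 0]) cube([34, 34, 392]);
translate([477, 373, 286]) cube([290, 34, 30]);
translate([477, 640, 286]) cube([290, 34, 30]);
translate([443, 407, 286]) cube([34, 233, 30]);
translate([767, 407, 286]) cube([34, 233, 30]);


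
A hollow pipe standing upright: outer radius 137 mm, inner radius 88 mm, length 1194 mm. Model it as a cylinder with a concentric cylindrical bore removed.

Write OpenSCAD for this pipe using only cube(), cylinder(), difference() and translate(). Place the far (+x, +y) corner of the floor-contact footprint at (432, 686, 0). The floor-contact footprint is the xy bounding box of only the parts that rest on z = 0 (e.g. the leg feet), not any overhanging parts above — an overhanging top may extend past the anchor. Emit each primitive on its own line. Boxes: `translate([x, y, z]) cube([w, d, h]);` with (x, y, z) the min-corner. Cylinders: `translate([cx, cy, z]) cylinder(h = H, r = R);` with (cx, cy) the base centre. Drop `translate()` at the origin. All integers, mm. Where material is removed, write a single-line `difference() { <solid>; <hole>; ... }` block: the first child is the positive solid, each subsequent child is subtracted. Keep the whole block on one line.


difference() { translate([295, 549, 0]) cylinder(h = 1194, r = 137); translate([295, 549, 0]) cylinder(h = 1194, r = 88); }


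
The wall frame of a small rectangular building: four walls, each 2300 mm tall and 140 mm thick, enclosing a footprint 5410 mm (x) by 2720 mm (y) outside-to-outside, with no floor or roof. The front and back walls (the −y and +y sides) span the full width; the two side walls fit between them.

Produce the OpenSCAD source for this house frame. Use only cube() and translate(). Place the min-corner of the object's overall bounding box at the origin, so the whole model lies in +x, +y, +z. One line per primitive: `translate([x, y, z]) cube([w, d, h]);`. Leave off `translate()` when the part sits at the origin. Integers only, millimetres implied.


cube([5410, 140, 2300]);
translate([0, 2580, 0]) cube([5410, 140, 2300]);
translate([0, 140, 0]) cube([140, 2440, 2300]);
translate([5270, 140, 0]) cube([140, 2440, 2300]);


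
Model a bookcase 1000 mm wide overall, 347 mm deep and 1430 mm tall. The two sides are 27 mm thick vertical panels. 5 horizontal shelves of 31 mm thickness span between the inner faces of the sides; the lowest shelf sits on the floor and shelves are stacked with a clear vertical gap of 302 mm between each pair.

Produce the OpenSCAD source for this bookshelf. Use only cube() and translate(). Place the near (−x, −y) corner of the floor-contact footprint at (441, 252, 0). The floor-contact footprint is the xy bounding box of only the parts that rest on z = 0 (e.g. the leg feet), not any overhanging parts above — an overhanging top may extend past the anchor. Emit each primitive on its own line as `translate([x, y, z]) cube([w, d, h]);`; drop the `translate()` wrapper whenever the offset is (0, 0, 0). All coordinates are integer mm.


translate([441, 252, 0]) cube([27, 347, 1430]);
translate([1414, 252, 0]) cube([27, 347, 1430]);
translate([468, 252, 0]) cube([946, 347, 31]);
translate([468, 252, 333]) cube([946, 347, 31]);
translate([468, 252, 666]) cube([946, 347, 31]);
translate([468, 252, 999]) cube([946, 347, 31]);
translate([468, 252, 1332]) cube([946, 347, 31]);


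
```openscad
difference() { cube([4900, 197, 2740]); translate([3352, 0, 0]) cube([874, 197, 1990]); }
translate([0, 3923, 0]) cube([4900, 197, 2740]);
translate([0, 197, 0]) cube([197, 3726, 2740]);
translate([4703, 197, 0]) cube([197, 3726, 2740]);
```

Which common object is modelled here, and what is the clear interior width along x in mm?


A single room. The interior width is 4506 mm.

Four walls enclosing a rectangle with a door in the front wall — a room. Outside width 4900 minus two 197 mm walls gives 4506 mm.


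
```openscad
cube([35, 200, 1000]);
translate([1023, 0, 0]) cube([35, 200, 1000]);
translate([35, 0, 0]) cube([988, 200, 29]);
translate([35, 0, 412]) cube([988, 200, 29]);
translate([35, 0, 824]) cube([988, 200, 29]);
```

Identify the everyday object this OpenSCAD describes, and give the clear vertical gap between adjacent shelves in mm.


A bookshelf. The clear shelf gap is 383 mm.

Two tall side panels with 3 horizontal boards between them — a bookshelf. The first two shelf undersides are at z = 0 and z = 412; with shelf thickness 29, the clear gap is 412 − 0 − 29 = 383 mm.


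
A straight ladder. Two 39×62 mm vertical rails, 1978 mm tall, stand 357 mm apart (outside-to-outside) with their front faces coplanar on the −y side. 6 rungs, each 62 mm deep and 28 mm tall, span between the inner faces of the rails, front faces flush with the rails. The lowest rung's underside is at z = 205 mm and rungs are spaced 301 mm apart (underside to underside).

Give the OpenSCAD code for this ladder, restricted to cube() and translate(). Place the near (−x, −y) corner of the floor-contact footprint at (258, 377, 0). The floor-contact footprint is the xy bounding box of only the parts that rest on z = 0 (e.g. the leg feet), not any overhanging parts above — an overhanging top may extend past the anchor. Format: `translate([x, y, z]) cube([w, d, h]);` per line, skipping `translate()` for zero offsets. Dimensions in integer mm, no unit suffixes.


translate([258, 377, 0]) cube([39, 62, 1978]);
translate([576, 377, 0]) cube([39, 62, 1978]);
translate([297, 377, 205]) cube([279, 62, 28]);
translate([297, 377, 506]) cube([279, 62, 28]);
translate([297, 377, 807]) cube([279, 62, 28]);
translate([297, 377, 1108]) cube([279, 62, 28]);
translate([297, 377, 1409]) cube([279, 62, 28]);
translate([297, 377, 1710]) cube([279, 62, 28]);


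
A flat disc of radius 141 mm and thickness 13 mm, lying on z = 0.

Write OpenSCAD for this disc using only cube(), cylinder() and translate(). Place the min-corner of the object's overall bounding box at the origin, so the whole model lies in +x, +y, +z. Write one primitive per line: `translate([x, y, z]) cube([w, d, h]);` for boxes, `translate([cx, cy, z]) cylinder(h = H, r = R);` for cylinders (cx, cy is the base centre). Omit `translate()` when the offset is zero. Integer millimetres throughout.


translate([141, 141, 0]) cylinder(h = 13, r = 141);


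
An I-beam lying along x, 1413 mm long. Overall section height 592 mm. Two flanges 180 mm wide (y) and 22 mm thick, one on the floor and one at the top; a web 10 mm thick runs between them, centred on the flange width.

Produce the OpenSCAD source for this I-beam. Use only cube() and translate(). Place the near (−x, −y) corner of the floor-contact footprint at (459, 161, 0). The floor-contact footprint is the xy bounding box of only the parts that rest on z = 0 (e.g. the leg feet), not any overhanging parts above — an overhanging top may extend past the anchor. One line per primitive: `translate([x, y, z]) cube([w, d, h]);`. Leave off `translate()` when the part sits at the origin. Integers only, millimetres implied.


translate([459, 161, 0]) cube([1413, 180, 22]);
translate([459, 246, 22]) cube([1413, 10, 548]);
translate([459, 161, 570]) cube([1413, 180, 22]);


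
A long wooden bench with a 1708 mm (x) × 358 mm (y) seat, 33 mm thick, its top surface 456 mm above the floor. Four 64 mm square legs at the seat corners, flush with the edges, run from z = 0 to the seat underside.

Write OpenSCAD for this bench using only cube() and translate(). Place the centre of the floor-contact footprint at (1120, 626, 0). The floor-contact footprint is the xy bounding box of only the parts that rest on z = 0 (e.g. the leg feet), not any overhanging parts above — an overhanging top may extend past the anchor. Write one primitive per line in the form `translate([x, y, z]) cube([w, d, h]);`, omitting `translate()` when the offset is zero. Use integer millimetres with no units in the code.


translate([266, 447, 423]) cube([1708, 358, 33]);
translate([266, 447, 0]) cube([64, 64, 423]);
translate([266, 741, 0]) cube([64, 64, 423]);
translate([1910, 447, 0]) cube([64, 64, 423]);
translate([1910, 741, 0]) cube([64, 64, 423]);


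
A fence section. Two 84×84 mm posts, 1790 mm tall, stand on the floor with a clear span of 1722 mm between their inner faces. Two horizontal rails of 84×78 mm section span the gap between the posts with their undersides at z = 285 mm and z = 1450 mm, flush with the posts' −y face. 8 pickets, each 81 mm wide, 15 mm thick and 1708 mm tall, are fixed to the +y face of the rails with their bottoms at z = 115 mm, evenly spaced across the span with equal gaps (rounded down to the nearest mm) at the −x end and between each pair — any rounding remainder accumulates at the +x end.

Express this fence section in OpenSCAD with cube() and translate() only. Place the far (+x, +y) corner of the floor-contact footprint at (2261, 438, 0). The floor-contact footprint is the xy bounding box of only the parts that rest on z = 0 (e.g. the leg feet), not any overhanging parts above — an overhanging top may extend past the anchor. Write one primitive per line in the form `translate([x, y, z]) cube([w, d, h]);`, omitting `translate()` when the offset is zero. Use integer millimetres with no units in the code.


translate([371, 354, 0]) cube([84, 84, 1790]);
translate([2177, 354, 0]) cube([84, 84, 1790]);
translate([455, 354, 285]) cube([1722, 84, 78]);
translate([455, 354, 1450]) cube([1722, 84, 78]);
translate([574, 438, 115]) cube([81, 15, 1708]);
translate([774, 438, 115]) cube([81, 15, 1708]);
translate([974, 438, 115]) cube([81, 15, 1708]);
translate([1174, 438, 115]) cube([81, 15, 1708]);
translate([1374, 438, 115]) cube([81, 15, 1708]);
translate([1574, 438, 115]) cube([81, 15, 1708]);
translate([1774, 438, 115]) cube([81, 15, 1708]);
translate([1974, 438, 115]) cube([81, 15, 1708]);


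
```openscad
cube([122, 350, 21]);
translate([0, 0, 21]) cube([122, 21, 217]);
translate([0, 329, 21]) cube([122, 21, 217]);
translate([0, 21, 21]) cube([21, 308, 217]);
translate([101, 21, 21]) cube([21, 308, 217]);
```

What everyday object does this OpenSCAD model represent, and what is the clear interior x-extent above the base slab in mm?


An open box. The internal width is 80 mm.

A 122×350 base slab with four walls standing on it — an open box. The base is 122 mm wide and the walls are 21 mm thick, so the internal width is 122 − 2 × 21 = 80 mm.


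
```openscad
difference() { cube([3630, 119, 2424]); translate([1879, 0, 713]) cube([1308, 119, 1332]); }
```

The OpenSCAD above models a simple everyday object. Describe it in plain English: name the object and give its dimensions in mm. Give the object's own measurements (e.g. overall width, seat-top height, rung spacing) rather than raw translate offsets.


A wall 3630 mm long (x), 119 mm thick (y), 2424 mm tall, with a rectangular window opening cut through it. The opening is 1308 mm wide and 1332 mm tall; its sill is at z = 713 mm and its near (−x) edge is 1879 mm from the wall's −x end. The opening passes through the full wall thickness.


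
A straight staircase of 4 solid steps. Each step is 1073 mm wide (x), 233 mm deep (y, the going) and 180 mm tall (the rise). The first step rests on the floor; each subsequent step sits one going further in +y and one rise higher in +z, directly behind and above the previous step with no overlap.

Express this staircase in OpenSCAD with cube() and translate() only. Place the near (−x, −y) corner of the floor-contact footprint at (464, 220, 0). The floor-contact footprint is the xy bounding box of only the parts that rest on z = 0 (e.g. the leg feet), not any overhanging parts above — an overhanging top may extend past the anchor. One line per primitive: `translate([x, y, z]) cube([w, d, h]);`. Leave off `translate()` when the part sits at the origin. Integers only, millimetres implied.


translate([464, 220, 0]) cube([1073, 233, 180]);
translate([464, 453, 180]) cube([1073, 233, 180]);
translate([464, 686, 360]) cube([1073, 233, 180]);
translate([464, 919, 540]) cube([1073, 233, 180]);


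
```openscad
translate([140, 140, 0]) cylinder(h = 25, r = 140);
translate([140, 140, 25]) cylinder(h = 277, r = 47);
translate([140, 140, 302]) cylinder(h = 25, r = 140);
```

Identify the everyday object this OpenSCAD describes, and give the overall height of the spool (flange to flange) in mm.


A spool. The overall height is 327 mm.

Three coaxial cylinders, large–small–large — a spool. Two 25 mm flanges and a 277 mm core give 25 + 277 + 25 = 327 mm.


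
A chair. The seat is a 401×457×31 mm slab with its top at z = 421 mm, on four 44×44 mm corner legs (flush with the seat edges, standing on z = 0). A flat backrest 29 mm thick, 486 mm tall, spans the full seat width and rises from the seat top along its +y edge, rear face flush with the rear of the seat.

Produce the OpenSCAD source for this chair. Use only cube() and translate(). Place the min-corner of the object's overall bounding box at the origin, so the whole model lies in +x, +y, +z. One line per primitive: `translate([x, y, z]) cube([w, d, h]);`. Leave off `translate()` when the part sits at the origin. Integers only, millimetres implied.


translate([0, 0, 390]) cube([401, 457, 31]);
cube([44, 44, 390]);
translate([357, 0, 0]) cube([44, 44, 390]);
translate([0, 413, 0]) cube([44, 44, 390]);
translate([357, 413, 0]) cube([44, 44, 390]);
translate([0, 428, 421]) cube([401, 29, 486]);


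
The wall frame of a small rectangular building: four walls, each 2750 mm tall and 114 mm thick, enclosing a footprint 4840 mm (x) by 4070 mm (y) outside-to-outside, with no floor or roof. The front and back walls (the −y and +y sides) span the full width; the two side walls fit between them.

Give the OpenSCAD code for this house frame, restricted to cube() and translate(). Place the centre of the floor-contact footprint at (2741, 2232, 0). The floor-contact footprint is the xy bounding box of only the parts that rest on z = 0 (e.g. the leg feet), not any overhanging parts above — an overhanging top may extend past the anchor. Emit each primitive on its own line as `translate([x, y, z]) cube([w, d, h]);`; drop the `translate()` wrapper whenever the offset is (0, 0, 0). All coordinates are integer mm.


translate([321, 197, 0]) cube([4840, 114, 2750]);
translate([321, 4153, 0]) cube([4840, 114, 2750]);
translate([321, 311, 0]) cube([114, 3842, 2750]);
translate([5047, 311, 0]) cube([114, 3842, 2750]);


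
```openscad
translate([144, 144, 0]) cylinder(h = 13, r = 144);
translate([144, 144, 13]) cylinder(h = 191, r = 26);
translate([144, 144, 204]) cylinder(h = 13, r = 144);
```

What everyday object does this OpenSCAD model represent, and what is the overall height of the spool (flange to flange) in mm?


A spool. The overall height is 217 mm.

Three coaxial cylinders, large–small–large — a spool. Two 13 mm flanges and a 191 mm core give 13 + 191 + 13 = 217 mm.


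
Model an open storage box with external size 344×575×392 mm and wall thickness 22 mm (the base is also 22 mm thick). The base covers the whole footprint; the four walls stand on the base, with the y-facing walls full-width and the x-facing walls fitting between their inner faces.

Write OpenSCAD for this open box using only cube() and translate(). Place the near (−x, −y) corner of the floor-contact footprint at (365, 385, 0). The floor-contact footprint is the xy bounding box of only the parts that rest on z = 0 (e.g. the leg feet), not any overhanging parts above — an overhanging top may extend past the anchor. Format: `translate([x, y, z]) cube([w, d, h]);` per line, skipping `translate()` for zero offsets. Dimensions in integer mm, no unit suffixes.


translate([365, 385, 0]) cube([344, 575, 22]);
translate([365, 385, 22]) cube([344, 22, 370]);
translate([365, 938, 22]) cube([344, 22, 370]);
translate([365, 407, 22]) cube([22, 531, 370]);
translate([687, 407, 22]) cube([22, 531, 370]);


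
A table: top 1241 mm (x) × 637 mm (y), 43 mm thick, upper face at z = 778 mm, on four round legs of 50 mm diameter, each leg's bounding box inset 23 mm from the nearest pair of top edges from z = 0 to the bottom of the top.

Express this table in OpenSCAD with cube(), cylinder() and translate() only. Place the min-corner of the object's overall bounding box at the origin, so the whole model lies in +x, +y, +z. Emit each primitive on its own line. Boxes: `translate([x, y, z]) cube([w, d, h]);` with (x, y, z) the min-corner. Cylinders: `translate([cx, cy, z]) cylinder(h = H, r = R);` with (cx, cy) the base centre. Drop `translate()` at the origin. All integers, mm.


// leg_h = 778 - 43 = 735
translate([0, 0, 735]) cube([1241, 637, 43]);
translate([48, 48, 0]) cylinder(h = 735, r = 25);
translate([1193, 48, 0]) cylinder(h = 735, r = 25);
translate([48, 589, 0]) cylinder(h = 735, r = 25);
translate([1193, 589, 0]) cylinder(h = 735, r = 25);


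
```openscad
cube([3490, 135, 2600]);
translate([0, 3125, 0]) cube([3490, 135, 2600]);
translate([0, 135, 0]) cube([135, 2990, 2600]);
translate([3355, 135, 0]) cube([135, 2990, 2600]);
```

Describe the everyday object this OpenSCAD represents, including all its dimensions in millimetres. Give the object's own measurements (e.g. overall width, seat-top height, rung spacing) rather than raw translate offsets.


The wall frame of a small rectangular building: four walls, each 2600 mm tall and 135 mm thick, enclosing a footprint 3490 mm (x) by 3260 mm (y) outside-to-outside, with no floor or roof. The front and back walls (the −y and +y sides) span the full width; the two side walls fit between them.


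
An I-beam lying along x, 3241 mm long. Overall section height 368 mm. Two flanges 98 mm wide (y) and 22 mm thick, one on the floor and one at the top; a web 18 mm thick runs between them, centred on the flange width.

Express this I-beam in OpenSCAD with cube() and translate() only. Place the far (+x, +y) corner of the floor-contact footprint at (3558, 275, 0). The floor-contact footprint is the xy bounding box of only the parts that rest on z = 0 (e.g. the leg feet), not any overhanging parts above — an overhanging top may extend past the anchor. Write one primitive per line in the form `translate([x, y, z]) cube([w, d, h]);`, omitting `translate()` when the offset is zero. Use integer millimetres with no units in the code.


translate([317, 177, 0]) cube([3241, 98, 22]);
translate([317, 217, 22]) cube([3241, 18, 324]);
translate([317, 177, 346]) cube([3241, 98, 22]);


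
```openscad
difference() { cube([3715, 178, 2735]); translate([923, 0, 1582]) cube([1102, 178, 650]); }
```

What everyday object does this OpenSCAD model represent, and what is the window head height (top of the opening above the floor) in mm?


A wall with a window opening. The window head height is 2232 mm.

A wall with a rectangular opening subtracted — a window. Sill at z = 1582, opening 650 mm tall, so the head is at 1582 + 650 = 2232 mm.


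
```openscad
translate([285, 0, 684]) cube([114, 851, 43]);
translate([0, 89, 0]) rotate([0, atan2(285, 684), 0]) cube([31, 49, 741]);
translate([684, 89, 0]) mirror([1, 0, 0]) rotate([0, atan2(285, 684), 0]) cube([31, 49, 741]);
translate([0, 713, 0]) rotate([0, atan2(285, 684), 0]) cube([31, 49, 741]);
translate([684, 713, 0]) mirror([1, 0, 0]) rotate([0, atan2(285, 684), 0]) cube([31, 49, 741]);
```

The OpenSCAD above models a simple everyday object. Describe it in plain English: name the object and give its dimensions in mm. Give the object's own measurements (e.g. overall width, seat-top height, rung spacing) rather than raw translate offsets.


A sawhorse. A 114×851×43 mm beam (x, y, z) sits on two A-frame leg pairs. Each pair is two raked legs of 31×49 mm section (49 mm along y) splaying symmetrically in x. Each leg rises 684 mm vertically over 285 mm of horizontal reach and is 741 mm long along its own axis. Every leg's outer bottom edge rests on the floor and its outer top edge meets a bottom edge of the beam — the left legs (tilting toward +x) meet the beam's −x bottom edge, the right legs (their mirror images, tilting toward −x) meet its +x bottom edge — so the leg tops tuck under the beam, the beam's underside is 684 mm above the floor, and the feet are 684 mm apart outside-to-outside with the beam centred between them. The two leg pairs are set in 89 mm from either end of the beam.


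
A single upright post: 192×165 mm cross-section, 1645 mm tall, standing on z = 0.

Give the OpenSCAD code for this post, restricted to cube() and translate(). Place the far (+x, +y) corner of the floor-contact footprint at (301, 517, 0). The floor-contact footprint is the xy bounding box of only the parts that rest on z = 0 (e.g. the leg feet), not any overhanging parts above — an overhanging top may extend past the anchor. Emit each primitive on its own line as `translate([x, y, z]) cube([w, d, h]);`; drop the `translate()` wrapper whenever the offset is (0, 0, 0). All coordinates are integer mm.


translate([109, 352, 0]) cube([192, 165, 1645]);


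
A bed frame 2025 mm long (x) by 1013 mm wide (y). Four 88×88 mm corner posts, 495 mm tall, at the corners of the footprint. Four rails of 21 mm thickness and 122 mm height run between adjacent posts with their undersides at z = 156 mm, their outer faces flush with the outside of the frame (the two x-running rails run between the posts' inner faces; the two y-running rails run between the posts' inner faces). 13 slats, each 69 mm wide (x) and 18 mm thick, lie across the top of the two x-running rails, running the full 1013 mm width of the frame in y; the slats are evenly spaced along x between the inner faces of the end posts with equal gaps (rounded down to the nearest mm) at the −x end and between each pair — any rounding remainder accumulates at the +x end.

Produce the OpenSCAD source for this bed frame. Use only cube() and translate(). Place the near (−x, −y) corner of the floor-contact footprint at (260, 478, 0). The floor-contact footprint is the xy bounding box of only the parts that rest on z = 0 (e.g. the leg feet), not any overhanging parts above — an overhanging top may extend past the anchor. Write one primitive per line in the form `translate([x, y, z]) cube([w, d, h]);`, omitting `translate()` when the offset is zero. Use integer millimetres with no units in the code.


// slat z = rail_z + rail_h = 156 + 122 = 278
// slat gap = ⌊(1849 − 13·69) / 14⌋ = 68
translate([260, 478, 0]) cube([88, 88, 495]);
translate([260, 1403, 0]) cube([88, 88, 495]);
translate([2197, 478, 0]) cube([88, 88, 495]);
translate([2197, 1403, 0]) cube([88, 88, 495]);
translate([348, 478, 156]) cube([1849, 21, 122]);
translate([348, 1470, 156]) cube([1849, 21, 122]);
translate([260, 566, 156]) cube([21, 837, 122]);
translate([2264, 566, 156]) cube([21, 837, 122]);
translate([416, 478, 278]) cube([69, 1013, 18]);
translate([553, 478, 278]) cube([69, 1013, 18]);
translate([690, 478, 278]) cube([69, 1013, 18]);
translate([827, 478, 278]) cube([69, 1013, 18]);
translate([964, 478, 278]) cube([69, 1013, 18]);
translate([1101, 478, 278]) cube([69, 1013, 18]);
translate([1238, 478, 278]) cube([69, 1013, 18]);
translate([1375, 478, 278]) cube([69, 1013, 18]);
translate([1512, 478, 278]) cube([69, 1013, 18]);
translate([1649, 478, 278]) cube([69, 1013, 18]);
translate([1786, 478, 278]) cube([69, 1013, 18]);
translate([1923, 478, 278]) cube([69, 1013, 18]);
translate([2060, 478, 278]) cube([69, 1013, 18]);


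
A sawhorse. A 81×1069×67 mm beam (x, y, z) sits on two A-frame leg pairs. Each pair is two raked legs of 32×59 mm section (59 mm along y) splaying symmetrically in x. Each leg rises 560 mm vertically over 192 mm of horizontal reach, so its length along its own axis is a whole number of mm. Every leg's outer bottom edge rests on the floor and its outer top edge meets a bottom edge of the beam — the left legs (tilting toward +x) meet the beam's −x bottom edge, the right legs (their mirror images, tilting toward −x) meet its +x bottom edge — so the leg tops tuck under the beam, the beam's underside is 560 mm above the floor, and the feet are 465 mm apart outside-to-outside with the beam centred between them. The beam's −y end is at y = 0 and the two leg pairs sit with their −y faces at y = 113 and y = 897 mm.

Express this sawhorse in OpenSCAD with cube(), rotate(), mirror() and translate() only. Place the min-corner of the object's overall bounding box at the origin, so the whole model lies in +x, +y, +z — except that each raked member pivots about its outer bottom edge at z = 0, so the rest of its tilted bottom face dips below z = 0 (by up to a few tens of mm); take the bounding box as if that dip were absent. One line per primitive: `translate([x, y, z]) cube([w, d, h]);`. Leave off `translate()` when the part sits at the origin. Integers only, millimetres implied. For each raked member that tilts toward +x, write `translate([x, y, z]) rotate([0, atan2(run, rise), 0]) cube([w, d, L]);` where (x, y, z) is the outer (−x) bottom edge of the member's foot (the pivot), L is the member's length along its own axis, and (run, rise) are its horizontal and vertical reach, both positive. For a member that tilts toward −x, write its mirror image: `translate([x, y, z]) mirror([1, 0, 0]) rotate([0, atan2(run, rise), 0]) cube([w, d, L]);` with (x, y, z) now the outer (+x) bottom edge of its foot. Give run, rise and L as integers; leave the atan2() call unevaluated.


// leg length = √(192² + 560²) = 592
// right-leg outer foot x = 2·192 + 81 = 465
// beam min-corner = (192, 0, 560)
translate([192, 0, 560]) cube([81, 1069, 67]);
translate([0, 113, 0]) rotate([0, atan2(192, 560), 0]) cube([32, 59, 592]);
translate([465, 113, 0]) mirror([1, 0, 0]) rotate([0, atan2(192, 560), 0]) cube([32, 59, 592]);
translate([0, 897, 0]) rotate([0, atan2(192, 560), 0]) cube([32, 59, 592]);
translate([465, 897, 0]) mirror([1, 0, 0]) rotate([0, atan2(192, 560), 0]) cube([32, 59, 592]);


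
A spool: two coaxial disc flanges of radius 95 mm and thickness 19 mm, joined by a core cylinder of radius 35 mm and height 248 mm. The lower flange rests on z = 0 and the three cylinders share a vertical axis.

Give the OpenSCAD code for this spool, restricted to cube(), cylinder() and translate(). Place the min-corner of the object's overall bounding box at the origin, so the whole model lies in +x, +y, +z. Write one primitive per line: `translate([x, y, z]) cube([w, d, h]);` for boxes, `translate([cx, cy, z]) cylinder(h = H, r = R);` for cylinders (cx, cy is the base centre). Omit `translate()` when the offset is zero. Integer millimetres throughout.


translate([95, 95, 0]) cylinder(h = 19, r = 95);
translate([95, 95, 19]) cylinder(h = 248, r = 35);
translate([95, 95, 267]) cylinder(h = 19, r = 95);


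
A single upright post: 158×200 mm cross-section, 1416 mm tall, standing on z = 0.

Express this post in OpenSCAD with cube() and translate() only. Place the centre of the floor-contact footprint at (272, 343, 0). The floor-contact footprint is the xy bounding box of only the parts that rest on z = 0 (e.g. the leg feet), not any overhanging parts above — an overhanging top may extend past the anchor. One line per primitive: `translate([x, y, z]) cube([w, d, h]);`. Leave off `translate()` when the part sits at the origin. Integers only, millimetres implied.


translate([193, 243, 0]) cube([158, 200, 1416]);


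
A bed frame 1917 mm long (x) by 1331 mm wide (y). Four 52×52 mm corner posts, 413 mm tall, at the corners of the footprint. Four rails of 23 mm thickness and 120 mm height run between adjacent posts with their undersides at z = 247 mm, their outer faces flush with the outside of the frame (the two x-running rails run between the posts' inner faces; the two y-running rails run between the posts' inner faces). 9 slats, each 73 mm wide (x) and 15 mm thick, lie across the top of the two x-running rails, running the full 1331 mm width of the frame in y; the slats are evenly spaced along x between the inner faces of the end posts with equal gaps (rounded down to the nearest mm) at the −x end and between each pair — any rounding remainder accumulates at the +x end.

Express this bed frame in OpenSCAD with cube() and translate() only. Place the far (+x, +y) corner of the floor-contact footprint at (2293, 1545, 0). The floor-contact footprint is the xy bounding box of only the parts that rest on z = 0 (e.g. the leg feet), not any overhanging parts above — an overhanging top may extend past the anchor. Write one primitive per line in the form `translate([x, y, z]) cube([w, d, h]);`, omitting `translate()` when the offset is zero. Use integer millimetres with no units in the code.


translate([376, 214, 0]) cube([52, 52, 413]);
translate([376, 1493, 0]) cube([52, 52, 413]);
translate([2241, 214, 0]) cube([52, 52, 413]);
translate([2241, 1493, 0]) cube([52, 52, 413]);
translate([428, 214, 247]) cube([1813, 23, 120]);
translate([428, 1522, 247]) cube([1813, 23, 120]);
translate([376, 266, 247]) cube([23, 1227, 120]);
translate([2270, 266, 247]) cube([23, 1227, 120]);
translate([543, 214, 367]) cube([73, 1331, 15]);
translate([731, 214, 367]) cube([73, 1331, 15]);
translate([919, 214, 367]) cube([73, 1331, 15]);
translate([1107, 214, 367]) cube([73, 1331, 15]);
translate([1295, 214, 367]) cube([73, 1331, 15]);
translate([1483, 214, 367]) cube([73, 1331, 15]);
translate([1671, 214, 367]) cube([73, 1331, 15]);
translate([1859, 214, 367]) cube([73, 1331, 15]);
translate([2047, 214, 367]) cube([73, 1331, 15]);
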